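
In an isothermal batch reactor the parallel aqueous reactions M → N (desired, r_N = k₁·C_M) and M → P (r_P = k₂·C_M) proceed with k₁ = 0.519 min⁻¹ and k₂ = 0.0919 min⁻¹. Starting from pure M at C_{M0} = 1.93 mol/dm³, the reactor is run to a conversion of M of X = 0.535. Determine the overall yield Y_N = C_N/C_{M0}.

0.455

C_M = C_{M0}(1−X) = 0.8974 mol/dm³.
Both paths are first order in M, so the instantaneous fraction to N is constant: dC_N/d(−C_M) = k₁/(k₁+k₂) = 0.8496.
C_N = 0.8496·(C_{M0}−C_M) = 0.8496×1.033 = 0.877 mol/dm³.
Y_N = C_N/C_{M0} = 0.8772/1.93 = 0.455.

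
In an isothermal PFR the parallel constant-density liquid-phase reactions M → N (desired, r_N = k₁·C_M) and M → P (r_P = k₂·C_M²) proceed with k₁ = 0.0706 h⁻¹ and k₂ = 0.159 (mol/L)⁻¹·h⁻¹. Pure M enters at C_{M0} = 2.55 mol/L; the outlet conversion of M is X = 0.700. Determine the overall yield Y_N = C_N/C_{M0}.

C_M = C_{M0}(1−X) = 0.7650 mol/L.
Along a PFR/batch, dC_N/dC_M = −r_N/(r_N+r_P) = −k₁/(k₁+k₂·C_M).
Integrating from C_{M0} to C_M: C_N = (0.0706/0.159)·ln[(0.0706+0.159·2.55)/(0.0706+0.159·0.765)] = 0.4440·ln(0.4760/0.1922) = 0.4026 mol/L.
Y_N = C_N/C_{M0} = 0.4026/2.55 = 0.158.

0.158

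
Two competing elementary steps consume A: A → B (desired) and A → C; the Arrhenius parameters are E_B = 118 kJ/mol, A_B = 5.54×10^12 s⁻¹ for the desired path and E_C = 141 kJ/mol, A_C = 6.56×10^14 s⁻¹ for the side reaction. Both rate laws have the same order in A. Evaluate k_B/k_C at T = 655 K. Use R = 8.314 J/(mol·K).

With equal orders, S_{B/C} = k_B/k_C = (A_B/A_C)·exp[(E_C−E_B)/(RT)].
(E_C−E_B)/(RT) = (141−118)×10³/(8.314×655) = 23000/5446 = 4.224.
k_B/k_C = (5.54×10^12/6.56×10^14)·exp(4.224) = 0.008445 × 68.27 = 0.577.
Since E_B < E_C, lowering the temperature improves selectivity toward B.

0.577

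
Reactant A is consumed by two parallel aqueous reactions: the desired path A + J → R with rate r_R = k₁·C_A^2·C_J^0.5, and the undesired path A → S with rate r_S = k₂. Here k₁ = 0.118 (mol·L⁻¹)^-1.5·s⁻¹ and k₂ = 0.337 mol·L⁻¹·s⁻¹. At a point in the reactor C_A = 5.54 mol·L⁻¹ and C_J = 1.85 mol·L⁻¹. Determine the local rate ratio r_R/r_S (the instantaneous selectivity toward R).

14.6

S_{R/S} = r_R/r_S = (k₁·C_A^2·C_J^0.5)/(k₂) = (k₁/k₂)·C_A^2·C_J^0.5.
= (0.118×5.540^2×1.850^0.5) / (0.337) = 4.926/0.3370 = 14.6.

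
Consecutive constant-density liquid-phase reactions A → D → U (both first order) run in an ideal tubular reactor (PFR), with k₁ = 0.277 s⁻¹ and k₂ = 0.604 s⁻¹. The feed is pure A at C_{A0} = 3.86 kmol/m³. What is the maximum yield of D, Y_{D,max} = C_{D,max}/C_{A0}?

0.237

For a first-order series the maximum intermediate yield is C_{D,max}/C_{A0} = (k₁/k₂)^[k₂/(k₂−k₁)].
= (0.277/0.604)^(0.604/(0.604−0.277)) = (0.4586)^(1.847) = 0.2369.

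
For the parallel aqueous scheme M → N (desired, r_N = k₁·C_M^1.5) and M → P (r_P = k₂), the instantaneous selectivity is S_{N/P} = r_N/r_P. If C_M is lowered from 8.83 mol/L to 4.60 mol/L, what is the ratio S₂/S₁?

S_{N/P} = (k₁/k₂)·C_M^1.5, so S₂/S₁ = (C_{M,2}/C_{M,1})^1.5.
= (4.60/8.83)^1.5 = (0.5210)^1.5 = 0.376.

0.376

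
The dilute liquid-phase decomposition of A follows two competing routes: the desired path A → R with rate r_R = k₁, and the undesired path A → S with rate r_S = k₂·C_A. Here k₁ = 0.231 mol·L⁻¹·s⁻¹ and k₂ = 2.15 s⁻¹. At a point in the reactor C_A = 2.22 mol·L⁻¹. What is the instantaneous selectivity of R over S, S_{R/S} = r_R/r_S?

0.0484

S_{R/S} = r_R/r_S = (k₁)/(k₂·C_A) = (k₁/k₂)·C_A⁻¹.
= (0.231) / (2.15×2.220) = 0.2310/4.773 = 0.0484.
The undesired path is higher order in A, so low C_A (CSTR or dilute feed) favours R.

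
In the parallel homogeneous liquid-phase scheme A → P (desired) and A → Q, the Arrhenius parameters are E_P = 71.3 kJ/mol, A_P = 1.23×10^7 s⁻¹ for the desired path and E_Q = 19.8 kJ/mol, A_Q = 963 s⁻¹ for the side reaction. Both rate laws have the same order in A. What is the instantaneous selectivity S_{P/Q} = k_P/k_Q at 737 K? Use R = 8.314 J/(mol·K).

Since both paths have the same order in A, the concentration cancels and S_{P/Q} = k_P/k_Q = (A_P/A_Q)·exp[(E_Q−E_P)/(RT)].
(E_Q−E_P)/(RT) = (19.8−71.3)×10³/(8.314×737) = -51500/6127 = -8.405.
k_P/k_Q = (1.23×10^7/963)·exp(-8.405) = 12773 × 2.238×10^-4 = 2.86.

2.86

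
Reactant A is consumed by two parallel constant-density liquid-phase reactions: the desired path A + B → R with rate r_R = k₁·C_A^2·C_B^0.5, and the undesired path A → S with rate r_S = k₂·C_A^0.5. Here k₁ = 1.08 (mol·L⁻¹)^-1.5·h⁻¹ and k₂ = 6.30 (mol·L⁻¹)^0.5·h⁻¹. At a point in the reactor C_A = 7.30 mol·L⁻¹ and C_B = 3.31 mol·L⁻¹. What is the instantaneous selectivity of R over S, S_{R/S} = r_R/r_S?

S_{R/S} = r_R/r_S = (k₁·C_A^2·C_B^0.5)/(k₂·C_A^0.5) = (k₁/k₂)·C_A^1.5·C_B^0.5.
= (1.08×7.300^2×3.310^0.5) / (6.30×7.300^0.5) = 104.7/17.02 = 6.15.
Since the desired path is higher order in A, keeping C_A high (PFR or concentrated feed) favours R.

6.15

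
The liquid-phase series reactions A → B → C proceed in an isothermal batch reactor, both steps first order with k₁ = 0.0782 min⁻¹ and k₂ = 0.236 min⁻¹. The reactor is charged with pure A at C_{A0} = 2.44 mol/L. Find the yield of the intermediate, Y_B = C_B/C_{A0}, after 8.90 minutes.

Solving the coupled first-order balances gives C_B(t) = [k₁/(k₂−k₁)]·C_{A0}·(e^(−k₁t) − e^(−k₂t)).
e^(−k₁t) = e^(−0.0782×8.90) = e^(−0.6960) = 0.4986; e^(−k₂t) = e^(−2.100) = 0.1224.
C_B = 0.0782×2.44/(0.236−0.0782) × (0.4986−0.1224) = 1.209×0.3762 = 0.4549 mol/L.
Y_B = C_B/C_{A0} = 0.4549/2.44 = 0.186.

0.186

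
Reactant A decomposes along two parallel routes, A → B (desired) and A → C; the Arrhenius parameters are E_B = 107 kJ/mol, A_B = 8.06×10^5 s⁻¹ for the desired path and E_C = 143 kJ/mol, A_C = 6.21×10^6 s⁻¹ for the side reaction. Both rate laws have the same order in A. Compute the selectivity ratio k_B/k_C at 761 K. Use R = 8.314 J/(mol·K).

38.4

k_B/k_C = (A_B/A_C)·exp[−(E_B−E_C)/(RT)] = (A_B/A_C)·exp[(E_C−E_B)/(RT)].
(E_C−E_B)/(RT) = (143−107)×10³/(8.314×761) = 36000/6327 = 5.690.
k_B/k_C = (8.06×10^5/6.21×10^6)·exp(5.690) = 0.1298 × 295.9 = 38.4.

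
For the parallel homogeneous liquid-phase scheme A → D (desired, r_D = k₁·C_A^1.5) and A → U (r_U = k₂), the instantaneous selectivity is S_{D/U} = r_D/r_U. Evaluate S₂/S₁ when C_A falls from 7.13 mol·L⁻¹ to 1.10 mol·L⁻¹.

0.0606

S_{D/U} = (k₁/k₂)·C_A^1.5, so S₂/S₁ = (C_{A,2}/C_{A,1})^1.5.
= (1.10/7.13)^1.5 = (0.1543)^1.5 = 0.0606.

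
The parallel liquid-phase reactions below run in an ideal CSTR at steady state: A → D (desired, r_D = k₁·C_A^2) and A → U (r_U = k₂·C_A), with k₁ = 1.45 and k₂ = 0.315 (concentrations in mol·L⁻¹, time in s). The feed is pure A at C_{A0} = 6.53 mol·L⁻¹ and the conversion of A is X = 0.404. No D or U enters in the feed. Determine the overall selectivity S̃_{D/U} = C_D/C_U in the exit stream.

17.9

Exit C_A = C_{A0}(1−X) = 6.53×0.596 = 3.892 mol·L⁻¹.
Rates in a CSTR are evaluated at the outlet concentration: r_D = 1.45×3.892^2 = 21.96, r_U = 0.315×3.892 = 1.226.
Overall selectivity = C_D/C_U = r_Dτ/(r_Uτ) = r_D/r_U = 17.9.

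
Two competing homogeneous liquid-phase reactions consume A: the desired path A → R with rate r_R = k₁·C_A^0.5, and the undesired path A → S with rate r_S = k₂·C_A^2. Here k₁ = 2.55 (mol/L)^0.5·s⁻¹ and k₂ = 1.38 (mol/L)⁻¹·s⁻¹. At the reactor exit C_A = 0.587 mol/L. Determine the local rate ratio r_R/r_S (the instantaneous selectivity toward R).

S_{R/S} = r_R/r_S = (k₁·C_A^0.5)/(k₂·C_A^2) = (k₁/k₂)·C_A^-1.5.
= (2.55×0.5870^0.5) / (1.38×0.5870^2) = 1.954/0.4755 = 4.11.

4.11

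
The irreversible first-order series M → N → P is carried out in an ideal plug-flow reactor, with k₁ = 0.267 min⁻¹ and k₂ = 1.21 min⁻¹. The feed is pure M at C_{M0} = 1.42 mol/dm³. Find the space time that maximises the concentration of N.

1.60 min

Setting dC_N/dτ = 0 gives τ_opt = ln(k₂/k₁)/(k₂−k₁).
= ln(1.21/0.267)/(1.21−0.267) = ln(4.532)/0.9430 = 1.511/0.9430 = 1.60 min.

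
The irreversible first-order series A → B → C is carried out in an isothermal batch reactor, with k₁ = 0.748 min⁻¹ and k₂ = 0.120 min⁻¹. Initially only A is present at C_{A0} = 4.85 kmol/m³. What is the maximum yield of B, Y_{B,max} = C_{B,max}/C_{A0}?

For a first-order series the maximum intermediate yield is C_{B,max}/C_{A0} = (k₁/k₂)^[k₂/(k₂−k₁)].
= (0.748/0.120)^(0.120/(0.120−0.748)) = (6.233)^(-0.1911) = 0.7049.

0.705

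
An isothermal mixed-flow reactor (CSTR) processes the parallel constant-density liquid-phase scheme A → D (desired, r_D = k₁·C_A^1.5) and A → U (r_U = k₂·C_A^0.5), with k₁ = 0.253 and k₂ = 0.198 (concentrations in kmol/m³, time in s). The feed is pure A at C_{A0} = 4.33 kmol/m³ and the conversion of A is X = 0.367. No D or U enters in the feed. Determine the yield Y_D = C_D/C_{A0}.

Exit C_A = C_{A0}(1−X) = 4.33×0.633 = 2.741 kmol/m³.
A CSTR operates uniformly at the exit composition, giving r_D = 1.148 and r_U = 0.3278 (each k·C_A^n at C_A = 2.741).
Fraction of consumed A going to D: r_D/(r_D+r_U) = 0.7779.
C_D = 0.7779·C_{A0}·X = 0.7779×4.33×0.367 = 1.24 kmol/m³; Y_D = C_D/C_{A0} = 0.285.

0.285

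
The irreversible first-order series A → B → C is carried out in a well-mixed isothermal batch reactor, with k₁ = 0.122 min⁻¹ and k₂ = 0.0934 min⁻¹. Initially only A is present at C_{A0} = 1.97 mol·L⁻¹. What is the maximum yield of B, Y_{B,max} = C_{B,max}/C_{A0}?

0.418

For a first-order series the maximum intermediate yield is C_{B,max}/C_{A0} = (k₁/k₂)^[k₂/(k₂−k₁)].
= (0.122/0.0934)^(0.0934/(0.0934−0.122)) = (1.306)^(-3.266) = 0.4180.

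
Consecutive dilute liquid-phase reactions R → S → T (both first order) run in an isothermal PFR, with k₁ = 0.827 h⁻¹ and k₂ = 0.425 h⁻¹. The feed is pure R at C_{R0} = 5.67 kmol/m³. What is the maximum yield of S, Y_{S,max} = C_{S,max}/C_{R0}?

At the optimum, C_{S,max}/C_{R0} = (k₁/k₂)^[k₂/(k₂−k₁)].
= (0.827/0.425)^(0.425/(0.425−0.827)) = (1.946)^(-1.057) = 0.4947.

0.495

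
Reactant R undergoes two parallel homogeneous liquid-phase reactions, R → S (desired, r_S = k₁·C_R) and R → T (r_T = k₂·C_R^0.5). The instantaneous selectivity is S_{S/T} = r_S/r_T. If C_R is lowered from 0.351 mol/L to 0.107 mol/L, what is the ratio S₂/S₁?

S_{S/T} = (k₁/k₂)·C_R^0.5, so S₂/S₁ = (C_{R,2}/C_{R,1})^0.5.
= (0.107/0.351)^0.5 = (0.3048)^0.5 = 0.552.
Selectivity toward S falls as C_R falls — high-concentration operation is favoured.

0.552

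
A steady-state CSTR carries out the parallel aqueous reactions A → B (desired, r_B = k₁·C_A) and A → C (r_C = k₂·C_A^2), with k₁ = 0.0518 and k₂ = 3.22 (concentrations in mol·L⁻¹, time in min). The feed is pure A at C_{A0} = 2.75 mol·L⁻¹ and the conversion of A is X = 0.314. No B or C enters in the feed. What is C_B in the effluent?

0.00730 mol·L⁻¹

Exit C_A = C_{A0}(1−X) = 2.75×0.686 = 1.886 mol·L⁻¹.
A CSTR operates uniformly at the exit composition, giving r_B = 0.09772 and r_C = 11.46 (each k·C_A^n at C_A = 1.886).
Fraction of consumed A going to B: r_B/(r_B+r_C) = 0.008455.
C_B = 0.008455·C_{A0}·X = 0.008455×2.75×0.314 = 0.00730 mol·L⁻¹.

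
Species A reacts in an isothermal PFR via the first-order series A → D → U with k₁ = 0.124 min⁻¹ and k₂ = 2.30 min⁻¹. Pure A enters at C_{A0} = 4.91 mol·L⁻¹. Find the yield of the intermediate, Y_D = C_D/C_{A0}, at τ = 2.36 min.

0.0423

For first-order series with pure A initially, C_D(τ) = k₁C_{A0}/(k₂−k₁)·(e^(−k₁τ) − e^(−k₂τ)).
e^(−k₁τ) = e^(−0.124×2.36) = e^(−0.2926) = 0.7463; e^(−k₂τ) = e^(−5.428) = 0.004392.
C_D = 0.124×4.91/(2.30−0.124) × (0.7463−0.004392) = 0.2798×0.7419 = 0.2076 mol·L⁻¹.
Y_D = C_D/C_{A0} = 0.2076/4.91 = 0.0423.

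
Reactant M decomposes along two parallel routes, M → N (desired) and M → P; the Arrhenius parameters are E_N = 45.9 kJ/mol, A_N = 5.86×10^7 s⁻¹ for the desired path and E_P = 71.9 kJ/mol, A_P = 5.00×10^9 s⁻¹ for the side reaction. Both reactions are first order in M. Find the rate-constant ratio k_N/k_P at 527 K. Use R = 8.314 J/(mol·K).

With equal orders, S_{N/P} = k_N/k_P = (A_N/A_P)·exp[(E_P−E_N)/(RT)].
(E_P−E_N)/(RT) = (71.9−45.9)×10³/(8.314×527) = 26000/4381 = 5.934.
k_N/k_P = (5.86×10^7/5.00×10^9)·exp(5.934) = 0.01172 × 377.7 = 4.43.

4.43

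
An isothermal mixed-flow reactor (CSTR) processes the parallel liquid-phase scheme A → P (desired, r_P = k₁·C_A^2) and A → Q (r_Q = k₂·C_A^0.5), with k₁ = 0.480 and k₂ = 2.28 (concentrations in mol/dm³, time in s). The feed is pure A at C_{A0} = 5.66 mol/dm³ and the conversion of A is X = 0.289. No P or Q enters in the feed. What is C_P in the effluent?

1.03 mol/dm³

Exit C_A = C_{A0}(1−X) = 5.66×0.711 = 4.024 mol/dm³.
In a CSTR the entire volume is at exit conditions, so r_P = 0.480×4.024^2 = 7.773 and r_Q = 2.28×4.024^0.5 = 4.574.
Fraction of consumed A going to P: r_P/(r_P+r_Q) = 0.6296.
C_P = 0.6296·C_{A0}·X = 0.6296×5.66×0.289 = 1.03 mol/dm³.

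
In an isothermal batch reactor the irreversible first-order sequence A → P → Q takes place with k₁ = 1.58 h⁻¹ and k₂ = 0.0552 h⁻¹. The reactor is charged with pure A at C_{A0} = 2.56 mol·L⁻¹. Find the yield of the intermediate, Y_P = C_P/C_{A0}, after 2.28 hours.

0.885

For first-order series with pure A initially, C_P(t) = k₁C_{A0}/(k₂−k₁)·(e^(−k₁t) − e^(−k₂t)).
e^(−k₁t) = e^(−1.58×2.28) = e^(−3.602) = 0.02726; e^(−k₂t) = e^(−0.1259) = 0.8817.
C_P = 1.58×2.56/(0.0552−1.58) × (0.02726−0.8817) = (-2.653)×(-0.8545) = 2.267 mol·L⁻¹.
Y_P = C_P/C_{A0} = 2.267/2.56 = 0.885.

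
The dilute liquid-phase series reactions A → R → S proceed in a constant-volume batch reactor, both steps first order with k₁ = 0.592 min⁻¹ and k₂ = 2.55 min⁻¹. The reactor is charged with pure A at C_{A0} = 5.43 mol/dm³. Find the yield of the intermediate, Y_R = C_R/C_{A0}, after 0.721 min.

0.149

For first-order series with pure A initially, C_R(t) = k₁C_{A0}/(k₂−k₁)·(e^(−k₁t) − e^(−k₂t)).
e^(−k₁t) = e^(−0.592×0.721) = e^(−0.4268) = 0.6526; e^(−k₂t) = e^(−1.839) = 0.1590.
C_R = 0.592×5.43/(2.55−0.592) × (0.6526−0.1590) = 1.642×0.4935 = 0.8102 mol/dm³.
Y_R = C_R/C_{A0} = 0.8102/5.43 = 0.149.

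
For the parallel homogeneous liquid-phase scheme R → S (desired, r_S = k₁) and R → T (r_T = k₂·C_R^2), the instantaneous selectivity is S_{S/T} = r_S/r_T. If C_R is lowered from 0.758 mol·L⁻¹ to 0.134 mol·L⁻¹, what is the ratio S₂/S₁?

S_{S/T} = (k₁/k₂)·C_R^-2, so S₂/S₁ = (C_{R,2}/C_{R,1})^-2.
= (0.134/0.758)^(-2) = (0.1768)^(-2) = 32.0.
Selectivity toward S rises as C_R falls — low-concentration operation is favoured.

32.0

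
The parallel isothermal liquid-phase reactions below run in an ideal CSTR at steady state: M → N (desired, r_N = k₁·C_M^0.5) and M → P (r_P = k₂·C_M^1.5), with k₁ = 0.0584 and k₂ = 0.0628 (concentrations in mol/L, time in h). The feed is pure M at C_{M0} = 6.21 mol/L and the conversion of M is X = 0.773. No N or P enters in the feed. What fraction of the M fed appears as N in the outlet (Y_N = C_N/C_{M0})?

0.307

Exit C_M = C_{M0}(1−X) = 6.21×0.227 = 1.410 mol/L.
In a CSTR the entire volume is at exit conditions, so r_N = 0.0584×1.410^0.5 = 0.06934 and r_P = 0.0628×1.410^1.5 = 0.1051.
Fraction of consumed M going to N: r_N/(r_N+r_P) = 0.3975.
C_N = 0.3975·C_{M0}·X = 0.3975×6.21×0.773 = 1.91 mol/L; Y_N = C_N/C_{M0} = 0.307.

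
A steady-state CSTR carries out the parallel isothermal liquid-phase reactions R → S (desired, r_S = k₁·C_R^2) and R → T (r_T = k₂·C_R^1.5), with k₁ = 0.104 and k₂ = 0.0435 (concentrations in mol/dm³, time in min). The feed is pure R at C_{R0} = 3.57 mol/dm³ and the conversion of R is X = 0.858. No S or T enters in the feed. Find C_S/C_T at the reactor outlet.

Exit C_R = C_{R0}(1−X) = 3.57×0.142 = 0.5069 mol/dm³.
In a CSTR the entire volume is at exit conditions, so r_S = 0.104×0.5069^2 = 0.02673 and r_T = 0.0435×0.5069^1.5 = 0.01570.
Overall selectivity = C_S/C_T = r_Sτ/(r_Tτ) = r_S/r_T = 1.70.

1.70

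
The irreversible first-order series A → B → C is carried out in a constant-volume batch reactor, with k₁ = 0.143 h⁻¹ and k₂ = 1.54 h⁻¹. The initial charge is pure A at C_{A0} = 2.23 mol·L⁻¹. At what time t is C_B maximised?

Setting dC_B/dt = 0 gives t_opt = ln(k₂/k₁)/(k₂−k₁).
= ln(1.54/0.143)/(1.54−0.143) = ln(10.77)/1.397 = 2.377/1.397 = 1.70 h.

1.70 h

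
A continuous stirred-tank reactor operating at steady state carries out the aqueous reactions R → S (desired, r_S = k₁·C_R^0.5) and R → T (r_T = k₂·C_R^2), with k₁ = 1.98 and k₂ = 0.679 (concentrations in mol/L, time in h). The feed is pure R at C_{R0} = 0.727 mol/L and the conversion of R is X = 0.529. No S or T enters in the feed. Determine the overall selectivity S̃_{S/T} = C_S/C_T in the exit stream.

Exit C_R = C_{R0}(1−X) = 0.727×0.471 = 0.3424 mol/L.
In a CSTR the entire volume is at exit conditions, so r_S = 1.98×0.3424^0.5 = 1.159 and r_T = 0.679×0.3424^2 = 0.07961.
Overall selectivity = C_S/C_T = r_Sτ/(r_Tτ) = r_S/r_T = 14.6.

14.6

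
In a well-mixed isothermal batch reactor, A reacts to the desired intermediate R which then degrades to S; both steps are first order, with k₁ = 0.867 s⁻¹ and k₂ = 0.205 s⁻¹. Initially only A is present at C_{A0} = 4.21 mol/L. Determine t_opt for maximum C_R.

The intermediate peaks when r₁ = r₂, i.e. k₁e^(−k₁t) = k₂e^(−k₂t), giving t_opt = ln(k₂/k₁)/(k₂−k₁).
= ln(0.205/0.867)/(0.205−0.867) = ln(0.2364)/-0.6620 = -1.442/-0.6620 = 2.18 s.

2.18 s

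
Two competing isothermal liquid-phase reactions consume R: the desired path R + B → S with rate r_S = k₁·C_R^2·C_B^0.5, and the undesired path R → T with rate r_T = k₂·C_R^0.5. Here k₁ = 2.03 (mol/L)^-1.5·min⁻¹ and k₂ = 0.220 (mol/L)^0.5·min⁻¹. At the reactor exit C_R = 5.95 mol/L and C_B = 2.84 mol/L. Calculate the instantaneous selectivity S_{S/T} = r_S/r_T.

226

S_{S/T} = r_S/r_T = (k₁·C_R^2·C_B^0.5)/(k₂·C_R^0.5) = (k₁/k₂)·C_R^1.5·C_B^0.5.
= (2.03×5.950^2×2.840^0.5) / (0.220×5.950^0.5) = 121.1/0.5366 = 226.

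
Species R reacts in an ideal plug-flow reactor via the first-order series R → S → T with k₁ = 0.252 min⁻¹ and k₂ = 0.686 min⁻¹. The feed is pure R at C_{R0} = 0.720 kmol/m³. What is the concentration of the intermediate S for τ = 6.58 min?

0.0751 kmol/m³

The intermediate concentration in a first-order A→B→C sequence is C_S = k₁C_{R0}(e^(−k₁τ) − e^(−k₂τ))/(k₂−k₁).
e^(−k₁τ) = e^(−0.252×6.58) = e^(−1.658) = 0.1905; e^(−k₂τ) = e^(−4.514) = 0.01096.
C_S = 0.252×0.720/(0.686−0.252) × (0.1905−0.01096) = 0.4181×0.1795 = 0.07506 kmol/m³.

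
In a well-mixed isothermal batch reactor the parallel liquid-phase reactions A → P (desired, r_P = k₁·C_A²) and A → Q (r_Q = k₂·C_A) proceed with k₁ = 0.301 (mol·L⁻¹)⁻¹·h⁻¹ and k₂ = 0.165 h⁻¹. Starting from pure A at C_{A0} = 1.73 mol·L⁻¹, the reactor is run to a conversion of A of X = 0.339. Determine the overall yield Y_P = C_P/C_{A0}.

0.245

C_A = C_{A0}(1−X) = 1.144 mol·L⁻¹.
Along a PFR/batch, dC_Q/dC_A = −r_Q/(r_P+r_Q) = −k₂/(k₂+k₁·C_A).
Integrating from C_{A0} to C_A: C_Q = (0.165/0.301)·ln[(0.165+0.301·1.73)/(0.165+0.301·1.14)] = 0.5482·ln(0.6857/0.5092) = 0.1632 mol·L⁻¹.
Then C_P = (C_{A0}−C_A) − C_Q = 0.5865 − 0.1632 = 0.4233 mol·L⁻¹.
Y_P = C_P/C_{A0} = 0.4233/1.73 = 0.245.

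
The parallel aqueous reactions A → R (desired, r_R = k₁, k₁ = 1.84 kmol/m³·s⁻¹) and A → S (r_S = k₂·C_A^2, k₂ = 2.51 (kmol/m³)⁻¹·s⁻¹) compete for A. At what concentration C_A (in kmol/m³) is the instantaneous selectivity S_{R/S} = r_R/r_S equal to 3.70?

S_{R/S} = (k₁/k₂)·C_A^-2 ⇒ C_A = (S·k₂/k₁)^(-0.5).
= (3.70×2.51/1.84)^(-0.5) = (5.047)^(-0.5) = 0.445 kmol/m³.

0.445 kmol/m³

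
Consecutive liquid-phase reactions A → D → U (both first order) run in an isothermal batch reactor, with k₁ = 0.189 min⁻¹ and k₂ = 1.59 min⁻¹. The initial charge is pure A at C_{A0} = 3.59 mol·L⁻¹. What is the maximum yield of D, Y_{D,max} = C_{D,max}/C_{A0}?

Evaluating C_D at t_opt = ln(k₂/k₁)/(k₂−k₁) gives C_{D,max}/C_{A0} = (k₁/k₂)^[k₂/(k₂−k₁)].
= (0.189/1.59)^(1.59/(1.59−0.189)) = (0.1189)^(1.135) = 0.08918.

0.0892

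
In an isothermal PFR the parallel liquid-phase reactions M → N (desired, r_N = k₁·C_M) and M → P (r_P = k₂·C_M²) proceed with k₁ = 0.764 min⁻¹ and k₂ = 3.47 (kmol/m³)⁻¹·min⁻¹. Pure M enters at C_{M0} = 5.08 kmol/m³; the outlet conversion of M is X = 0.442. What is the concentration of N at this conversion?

0.121 kmol/m³

C_M = C_{M0}(1−X) = 2.835 kmol/m³.
Along a PFR/batch, dC_N/dC_M = −r_N/(r_N+r_P) = −k₁/(k₁+k₂·C_M).
Integrating from C_{M0} to C_M: C_N = (0.764/3.47)·ln[(0.764+3.47·5.08)/(0.764+3.47·2.83)] = 0.2202·ln(18.39/10.60) = 0.1213 kmol/m³.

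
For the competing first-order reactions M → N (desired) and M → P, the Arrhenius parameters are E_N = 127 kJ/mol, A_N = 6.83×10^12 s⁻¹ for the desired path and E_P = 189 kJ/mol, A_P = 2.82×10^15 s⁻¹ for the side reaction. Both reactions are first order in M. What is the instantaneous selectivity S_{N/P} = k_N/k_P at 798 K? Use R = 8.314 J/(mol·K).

Since both paths have the same order in M, the concentration cancels and S_{N/P} = k_N/k_P = (A_N/A_P)·exp[(E_P−E_N)/(RT)].
(E_P−E_N)/(RT) = (189−127)×10³/(8.314×798) = 62000/6635 = 9.345.
k_N/k_P = (6.83×10^12/2.82×10^15)·exp(9.345) = 0.002422 × 11441 = 27.7.
Since E_N < E_P, lowering the temperature improves selectivity toward N.

27.7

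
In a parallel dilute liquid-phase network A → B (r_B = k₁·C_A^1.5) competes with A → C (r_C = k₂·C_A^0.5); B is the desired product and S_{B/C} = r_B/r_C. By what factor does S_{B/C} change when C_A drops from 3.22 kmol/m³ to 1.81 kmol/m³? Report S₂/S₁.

0.562

S_{B/C} = (k₁/k₂)·C_A, so S₂/S₁ = (C_{A,2}/C_{A,1}).
= 1.81/3.22 = 0.562.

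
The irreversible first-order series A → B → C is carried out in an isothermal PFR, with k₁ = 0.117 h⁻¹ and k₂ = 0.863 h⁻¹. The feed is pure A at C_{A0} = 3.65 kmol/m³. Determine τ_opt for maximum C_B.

Setting dC_B/dτ = 0 gives τ_opt = ln(k₂/k₁)/(k₂−k₁).
= ln(0.863/0.117)/(0.863−0.117) = ln(7.376)/0.7460 = 1.998/0.7460 = 2.68 h.

2.68 h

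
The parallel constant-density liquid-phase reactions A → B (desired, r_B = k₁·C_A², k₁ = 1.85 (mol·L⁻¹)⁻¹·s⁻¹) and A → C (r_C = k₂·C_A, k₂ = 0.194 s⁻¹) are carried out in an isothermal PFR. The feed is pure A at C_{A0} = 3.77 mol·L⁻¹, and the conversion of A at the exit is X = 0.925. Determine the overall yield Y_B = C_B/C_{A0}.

0.861

C_A = C_{A0}(1−X) = 0.2827 mol·L⁻¹.
Along a PFR/batch, dC_C/dC_A = −r_C/(r_B+r_C) = −k₂/(k₂+k₁·C_A).
Integrating from C_{A0} to C_A: C_C = (0.194/1.85)·ln[(0.194+1.85·3.77)/(0.194+1.85·0.283)] = 0.1049·ln(7.169/0.7171) = 0.2414 mol·L⁻¹.
Then C_B = (C_{A0}−C_A) − C_C = 3.487 − 0.2414 = 3.246 mol·L⁻¹.
Y_B = C_B/C_{A0} = 3.246/3.77 = 0.861.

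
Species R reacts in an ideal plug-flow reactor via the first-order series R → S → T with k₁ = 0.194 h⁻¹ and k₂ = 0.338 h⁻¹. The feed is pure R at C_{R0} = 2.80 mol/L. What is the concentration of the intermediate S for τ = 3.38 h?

0.755 mol/L

For first-order series with pure R initially, C_S(τ) = k₁C_{R0}/(k₂−k₁)·(e^(−k₁τ) − e^(−k₂τ)).
e^(−k₁τ) = e^(−0.194×3.38) = e^(−0.6557) = 0.5191; e^(−k₂τ) = e^(−1.142) = 0.3190.
C_S = 0.194×2.80/(0.338−0.194) × (0.5191−0.3190) = 3.772×0.2000 = 0.7546 mol/L.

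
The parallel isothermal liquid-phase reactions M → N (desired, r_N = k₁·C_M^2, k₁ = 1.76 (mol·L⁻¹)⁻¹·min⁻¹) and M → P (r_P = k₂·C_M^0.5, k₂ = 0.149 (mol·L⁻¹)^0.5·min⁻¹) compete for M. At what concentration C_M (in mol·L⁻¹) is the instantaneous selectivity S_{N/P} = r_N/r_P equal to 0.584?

0.135 mol·L⁻¹

S_{N/P} = (k₁/k₂)·C_M^1.5 ⇒ C_M = (S·k₂/k₁)^(1/1.5).
= (0.584×0.149/1.76)^(0.6667) = (0.04944)^(0.6667) = 0.135 mol·L⁻¹.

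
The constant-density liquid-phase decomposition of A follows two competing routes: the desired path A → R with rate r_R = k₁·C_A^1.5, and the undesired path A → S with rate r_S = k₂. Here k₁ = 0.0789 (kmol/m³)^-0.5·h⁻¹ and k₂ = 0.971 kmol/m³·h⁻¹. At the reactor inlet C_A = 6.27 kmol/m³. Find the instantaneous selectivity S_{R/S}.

1.28

S_{R/S} = r_R/r_S = (k₁·C_A^1.5)/(k₂) = (k₁/k₂)·C_A^1.5.
= (0.0789×6.270^1.5) / (0.971) = 1.239/0.9710 = 1.28.
Since the desired path is higher order in A, keeping C_A high (PFR or concentrated feed) favours R.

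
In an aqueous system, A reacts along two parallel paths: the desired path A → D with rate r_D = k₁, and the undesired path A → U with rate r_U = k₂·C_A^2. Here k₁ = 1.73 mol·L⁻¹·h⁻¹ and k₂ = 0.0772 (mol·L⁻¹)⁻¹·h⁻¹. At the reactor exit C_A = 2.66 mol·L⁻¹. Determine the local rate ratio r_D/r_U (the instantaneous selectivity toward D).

S_{D/U} = r_D/r_U = (k₁)/(k₂·C_A^2) = (k₁/k₂)·C_A^-2.
= (1.73) / (0.0772×2.660^2) = 1.730/0.5462 = 3.17.

3.17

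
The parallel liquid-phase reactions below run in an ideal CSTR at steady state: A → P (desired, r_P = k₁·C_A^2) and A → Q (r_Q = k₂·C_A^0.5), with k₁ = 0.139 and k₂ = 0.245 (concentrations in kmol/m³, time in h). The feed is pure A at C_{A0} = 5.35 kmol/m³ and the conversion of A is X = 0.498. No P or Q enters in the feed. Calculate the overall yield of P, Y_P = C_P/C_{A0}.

Exit C_A = C_{A0}(1−X) = 5.35×0.502 = 2.686 kmol/m³.
In a CSTR the entire volume is at exit conditions, so r_P = 0.139×2.686^2 = 1.003 and r_Q = 0.245×2.686^0.5 = 0.4015.
Fraction of consumed A going to P: r_P/(r_P+r_Q) = 0.7140.
C_P = 0.7140·C_{A0}·X = 0.7140×5.35×0.498 = 1.90 kmol/m³; Y_P = C_P/C_{A0} = 0.356.

0.356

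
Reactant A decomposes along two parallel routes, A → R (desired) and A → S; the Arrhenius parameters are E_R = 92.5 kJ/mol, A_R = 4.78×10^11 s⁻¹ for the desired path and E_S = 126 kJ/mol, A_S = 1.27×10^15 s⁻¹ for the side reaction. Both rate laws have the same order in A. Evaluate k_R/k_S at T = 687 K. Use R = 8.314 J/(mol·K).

0.133

With equal orders, S_{R/S} = k_R/k_S = (A_R/A_S)·exp[(E_S−E_R)/(RT)].
(E_S−E_R)/(RT) = (126−92.5)×10³/(8.314×687) = 33500/5712 = 5.865.
k_R/k_S = (4.78×10^11/1.27×10^15)·exp(5.865) = 3.764×10^-4 × 352.5 = 0.133.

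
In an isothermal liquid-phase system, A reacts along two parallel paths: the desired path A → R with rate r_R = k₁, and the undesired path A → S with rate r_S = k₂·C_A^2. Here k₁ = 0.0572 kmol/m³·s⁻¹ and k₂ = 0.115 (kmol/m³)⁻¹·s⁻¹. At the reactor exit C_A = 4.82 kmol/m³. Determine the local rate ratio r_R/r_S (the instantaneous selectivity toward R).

0.0214

S_{R/S} = r_R/r_S = (k₁)/(k₂·C_A^2) = (k₁/k₂)·C_A^-2.
= (0.0572) / (0.115×4.820^2) = 0.05720/2.672 = 0.0214.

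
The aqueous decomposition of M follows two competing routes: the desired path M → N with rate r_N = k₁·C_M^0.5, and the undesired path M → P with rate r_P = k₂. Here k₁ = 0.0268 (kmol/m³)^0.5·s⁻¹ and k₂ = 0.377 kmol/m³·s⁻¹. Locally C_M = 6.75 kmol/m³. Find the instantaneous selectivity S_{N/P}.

S_{N/P} = r_N/r_P = (k₁·C_M^0.5)/(k₂) = (k₁/k₂)·C_M^0.5.
= (0.0268×6.750^0.5) / (0.377) = 0.06963/0.3770 = 0.185.

0.185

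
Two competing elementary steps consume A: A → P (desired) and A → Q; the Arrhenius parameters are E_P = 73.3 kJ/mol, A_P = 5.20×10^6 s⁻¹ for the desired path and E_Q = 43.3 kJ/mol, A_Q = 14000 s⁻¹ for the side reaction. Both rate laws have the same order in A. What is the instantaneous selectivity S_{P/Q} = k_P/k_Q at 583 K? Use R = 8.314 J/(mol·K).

Since both paths have the same order in A, the concentration cancels and S_{P/Q} = k_P/k_Q = (A_P/A_Q)·exp[(E_Q−E_P)/(RT)].
(E_Q−E_P)/(RT) = (43.3−73.3)×10³/(8.314×583) = -30000/4847 = -6.189.
k_P/k_Q = (5.20×10^6/14000)·exp(-6.189) = 371.4 × 0.002051 = 0.762.

0.762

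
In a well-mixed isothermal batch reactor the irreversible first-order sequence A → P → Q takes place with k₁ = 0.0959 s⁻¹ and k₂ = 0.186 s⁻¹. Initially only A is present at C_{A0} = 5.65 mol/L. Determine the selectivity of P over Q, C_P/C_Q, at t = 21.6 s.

0.151

The intermediate concentration in a first-order A→B→C sequence is C_P = k₁C_{A0}(e^(−k₁t) − e^(−k₂t))/(k₂−k₁).
e^(−k₁t) = e^(−0.0959×21.6) = e^(−2.071) = 0.1260; e^(−k₂t) = e^(−4.018) = 0.01800.
C_P = 0.0959×5.65/(0.186−0.0959) × (0.1260−0.01800) = 6.014×0.1080 = 0.6495 mol/L.
C_A = C_{A0}e^(−k₁t) = 0.7119 mol/L, so C_Q = C_{A0}−C_A−C_P = 4.289 mol/L; C_P/C_Q = 0.151.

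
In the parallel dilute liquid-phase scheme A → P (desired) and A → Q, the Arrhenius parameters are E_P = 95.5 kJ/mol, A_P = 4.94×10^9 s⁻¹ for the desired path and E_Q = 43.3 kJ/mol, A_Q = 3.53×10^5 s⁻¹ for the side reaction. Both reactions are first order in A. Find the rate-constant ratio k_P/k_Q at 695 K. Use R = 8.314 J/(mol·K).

With equal orders, S_{P/Q} = k_P/k_Q = (A_P/A_Q)·exp[(E_Q−E_P)/(RT)].
(E_Q−E_P)/(RT) = (43.3−95.5)×10³/(8.314×695) = -52200/5778 = -9.034.
k_P/k_Q = (4.94×10^9/3.53×10^5)·exp(-9.034) = 13994 × 1.193×10^-4 = 1.67.
Since E_P > E_Q, raising the temperature improves selectivity toward P.

1.67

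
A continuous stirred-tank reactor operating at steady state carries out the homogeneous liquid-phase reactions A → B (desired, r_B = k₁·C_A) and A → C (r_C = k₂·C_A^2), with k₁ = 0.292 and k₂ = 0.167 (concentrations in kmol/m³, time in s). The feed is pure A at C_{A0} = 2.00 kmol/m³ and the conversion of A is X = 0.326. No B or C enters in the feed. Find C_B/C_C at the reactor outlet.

1.30

Exit C_A = C_{A0}(1−X) = 2.00×0.674 = 1.348 kmol/m³.
In a CSTR the entire volume is at exit conditions, so r_B = 0.292×1.348 = 0.3936 and r_C = 0.167×1.348^2 = 0.3035.
Overall selectivity = C_B/C_C = r_Bτ/(r_Cτ) = r_B/r_C = 1.30.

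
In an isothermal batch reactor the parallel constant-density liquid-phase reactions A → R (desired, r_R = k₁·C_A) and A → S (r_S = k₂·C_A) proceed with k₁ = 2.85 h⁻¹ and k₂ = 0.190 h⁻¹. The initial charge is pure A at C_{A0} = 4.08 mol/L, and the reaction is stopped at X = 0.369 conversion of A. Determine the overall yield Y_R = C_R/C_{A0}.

C_A = C_{A0}(1−X) = 2.574 mol/L.
Both paths are first order in A, so the instantaneous fraction to R is constant: dC_R/d(−C_A) = k₁/(k₁+k₂) = 0.9375.
C_R = 0.9375·(C_{A0}−C_A) = 0.9375×1.506 = 1.41 mol/L.
Y_R = C_R/C_{A0} = 1.411/4.08 = 0.346.

0.346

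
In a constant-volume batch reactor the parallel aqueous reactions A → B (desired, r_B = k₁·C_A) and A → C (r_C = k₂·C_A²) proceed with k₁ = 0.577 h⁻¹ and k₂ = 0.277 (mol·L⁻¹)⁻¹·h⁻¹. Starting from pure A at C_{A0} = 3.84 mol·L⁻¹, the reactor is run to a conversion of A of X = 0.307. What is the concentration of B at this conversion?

C_A = C_{A0}(1−X) = 2.661 mol·L⁻¹.
Along a PFR/batch, dC_B/dC_A = −r_B/(r_B+r_C) = −k₁/(k₁+k₂·C_A).
Integrating from C_{A0} to C_A: C_B = (0.577/0.277)·ln[(0.577+0.277·3.84)/(0.577+0.277·2.66)] = 2.083·ln(1.641/1.314) = 0.4623 mol·L⁻¹.

0.462 mol·L⁻¹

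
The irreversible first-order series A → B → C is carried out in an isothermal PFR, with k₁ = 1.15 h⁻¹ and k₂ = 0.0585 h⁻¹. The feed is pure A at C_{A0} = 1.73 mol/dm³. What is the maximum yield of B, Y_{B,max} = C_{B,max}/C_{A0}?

0.852

Evaluating C_B at τ_opt = ln(k₂/k₁)/(k₂−k₁) gives C_{B,max}/C_{A0} = (k₁/k₂)^[k₂/(k₂−k₁)].
= (1.15/0.0585)^(0.0585/(0.0585−1.15)) = (19.66)^(-0.05360) = 0.8525.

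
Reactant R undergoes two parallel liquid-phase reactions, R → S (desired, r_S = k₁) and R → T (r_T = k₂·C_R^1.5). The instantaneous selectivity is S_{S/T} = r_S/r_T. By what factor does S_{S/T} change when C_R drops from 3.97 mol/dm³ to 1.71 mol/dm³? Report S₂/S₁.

S_{S/T} = (k₁/k₂)·C_R^-1.5, so S₂/S₁ = (C_{R,2}/C_{R,1})^-1.5.
= (1.71/3.97)^(-1.5) = (0.4307)^(-1.5) = 3.54.

3.54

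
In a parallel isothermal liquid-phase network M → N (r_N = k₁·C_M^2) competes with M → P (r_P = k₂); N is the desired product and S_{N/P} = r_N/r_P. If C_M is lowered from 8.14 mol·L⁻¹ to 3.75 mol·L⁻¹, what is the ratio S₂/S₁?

S_{N/P} = (k₁/k₂)·C_M^2, so S₂/S₁ = (C_{M,2}/C_{M,1})^2.
= (3.75/8.14)^2 = (0.4607)^2 = 0.212.
Selectivity toward N falls as C_M falls — high-concentration operation is favoured.

0.212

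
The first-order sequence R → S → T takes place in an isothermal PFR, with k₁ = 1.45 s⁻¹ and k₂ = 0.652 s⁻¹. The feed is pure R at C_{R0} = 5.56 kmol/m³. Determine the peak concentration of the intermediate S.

2.89 kmol/m³

At the optimum, C_{S,max}/C_{R0} = (k₁/k₂)^[k₂/(k₂−k₁)].
= (1.45/0.652)^(0.652/(0.652−1.45)) = (2.224)^(-0.8170) = 0.5205.
C_{S,max} = 0.5205×5.56 = 2.89 kmol/m³.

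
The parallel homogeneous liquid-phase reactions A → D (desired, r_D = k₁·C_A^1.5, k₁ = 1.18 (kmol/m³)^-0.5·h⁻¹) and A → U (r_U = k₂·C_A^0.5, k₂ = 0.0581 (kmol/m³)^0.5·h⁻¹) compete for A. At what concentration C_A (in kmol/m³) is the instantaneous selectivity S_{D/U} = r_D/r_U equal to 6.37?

0.314 kmol/m³

S_{D/U} = (k₁/k₂)·C_A ⇒ C_A = S·k₂/k₁.
= 6.37×0.0581/1.18 = 0.314 kmol/m³.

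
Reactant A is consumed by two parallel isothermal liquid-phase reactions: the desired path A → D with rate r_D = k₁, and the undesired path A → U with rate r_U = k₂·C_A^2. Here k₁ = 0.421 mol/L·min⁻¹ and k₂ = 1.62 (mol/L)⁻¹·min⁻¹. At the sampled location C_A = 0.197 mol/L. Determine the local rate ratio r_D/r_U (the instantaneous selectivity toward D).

S_{D/U} = r_D/r_U = (k₁)/(k₂·C_A^2) = (k₁/k₂)·C_A^-2.
= (0.421) / (1.62×0.1970^2) = 0.4210/0.06287 = 6.70.
The undesired path is higher order in A, so low C_A (CSTR or dilute feed) favours D.

6.70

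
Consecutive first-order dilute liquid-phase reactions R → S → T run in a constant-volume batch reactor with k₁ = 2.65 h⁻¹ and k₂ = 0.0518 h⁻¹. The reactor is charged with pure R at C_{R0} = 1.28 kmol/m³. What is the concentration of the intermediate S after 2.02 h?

1.17 kmol/m³

The intermediate concentration in a first-order A→B→C sequence is C_S = k₁C_{R0}(e^(−k₁t) − e^(−k₂t))/(k₂−k₁).
e^(−k₁t) = e^(−2.65×2.02) = e^(−5.353) = 0.004734; e^(−k₂t) = e^(−0.1046) = 0.9007.
C_S = 2.65×1.28/(0.0518−2.65) × (0.004734−0.9007) = (-1.306)×(-0.8959) = 1.170 kmol/m³.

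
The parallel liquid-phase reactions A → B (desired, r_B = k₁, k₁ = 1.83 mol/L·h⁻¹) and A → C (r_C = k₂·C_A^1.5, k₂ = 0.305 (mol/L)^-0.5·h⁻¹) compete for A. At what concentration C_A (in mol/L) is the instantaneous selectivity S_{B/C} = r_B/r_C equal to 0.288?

S_{B/C} = (k₁/k₂)·C_A^-1.5 ⇒ C_A = (S·k₂/k₁)^(1/(-1.5)).
= (0.288×0.305/1.83)^(-0.6667) = (0.04800)^(-0.6667) = 7.57 mol/L.

7.57 mol/L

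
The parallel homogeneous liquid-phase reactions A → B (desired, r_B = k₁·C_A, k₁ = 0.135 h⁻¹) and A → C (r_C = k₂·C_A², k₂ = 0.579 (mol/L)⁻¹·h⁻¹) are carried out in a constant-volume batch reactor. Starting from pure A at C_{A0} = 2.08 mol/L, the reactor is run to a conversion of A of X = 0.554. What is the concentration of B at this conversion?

C_A = C_{A0}(1−X) = 0.9277 mol/L.
Along a PFR/batch, dC_B/dC_A = −r_B/(r_B+r_C) = −k₁/(k₁+k₂·C_A).
Integrating from C_{A0} to C_A: C_B = (0.135/0.579)·ln[(0.135+0.579·2.08)/(0.135+0.579·0.928)] = 0.2332·ln(1.339/0.6721) = 0.1608 mol/L.

0.161 mol/L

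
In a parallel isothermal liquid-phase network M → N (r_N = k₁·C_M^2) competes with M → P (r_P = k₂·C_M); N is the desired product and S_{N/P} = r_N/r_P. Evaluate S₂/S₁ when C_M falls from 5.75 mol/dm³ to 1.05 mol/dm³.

0.183

S_{N/P} = (k₁/k₂)·C_M, so S₂/S₁ = (C_{M,2}/C_{M,1}).
= 1.05/5.75 = 0.183.
Selectivity toward N falls as C_M falls — high-concentration operation is favoured.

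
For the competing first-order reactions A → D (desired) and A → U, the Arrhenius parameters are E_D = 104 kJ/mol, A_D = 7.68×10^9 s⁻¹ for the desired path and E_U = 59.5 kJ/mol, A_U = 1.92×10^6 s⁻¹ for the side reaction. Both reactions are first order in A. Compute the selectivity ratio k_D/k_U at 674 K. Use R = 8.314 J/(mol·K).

With equal orders, S_{D/U} = k_D/k_U = (A_D/A_U)·exp[(E_U−E_D)/(RT)].
(E_U−E_D)/(RT) = (59.5−104)×10³/(8.314×674) = -44500/5604 = -7.941.
k_D/k_U = (7.68×10^9/1.92×10^6)·exp(-7.941) = 4000 × 3.558×10^-4 = 1.42.
Since E_D > E_U, raising the temperature improves selectivity toward D.

1.42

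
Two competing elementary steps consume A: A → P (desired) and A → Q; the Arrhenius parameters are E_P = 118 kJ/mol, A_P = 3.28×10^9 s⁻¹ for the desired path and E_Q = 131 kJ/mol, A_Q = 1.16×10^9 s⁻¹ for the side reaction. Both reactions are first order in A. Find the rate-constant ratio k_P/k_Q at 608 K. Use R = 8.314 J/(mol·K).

With equal orders, S_{P/Q} = k_P/k_Q = (A_P/A_Q)·exp[(E_Q−E_P)/(RT)].
(E_Q−E_P)/(RT) = (131−118)×10³/(8.314×608) = 13000/5055 = 2.572.
k_P/k_Q = (3.28×10^9/1.16×10^9)·exp(2.572) = 2.828 × 13.09 = 37.0.

37.0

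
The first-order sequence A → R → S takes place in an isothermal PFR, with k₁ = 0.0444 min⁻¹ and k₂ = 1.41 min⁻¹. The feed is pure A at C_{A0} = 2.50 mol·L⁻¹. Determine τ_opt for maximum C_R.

Setting dC_R/dτ = 0 gives τ_opt = ln(k₂/k₁)/(k₂−k₁).
= ln(1.41/0.0444)/(1.41−0.0444) = ln(31.76)/1.366 = 3.458/1.366 = 2.53 min.

2.53 min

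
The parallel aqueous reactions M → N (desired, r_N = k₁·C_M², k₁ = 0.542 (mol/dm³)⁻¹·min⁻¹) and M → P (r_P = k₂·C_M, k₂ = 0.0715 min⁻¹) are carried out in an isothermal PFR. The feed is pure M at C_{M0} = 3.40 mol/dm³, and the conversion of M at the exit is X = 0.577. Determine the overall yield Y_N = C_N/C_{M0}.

C_M = C_{M0}(1−X) = 1.438 mol/dm³.
Along a PFR/batch, dC_P/dC_M = −r_P/(r_N+r_P) = −k₂/(k₂+k₁·C_M).
Integrating from C_{M0} to C_M: C_P = (0.0715/0.542)·ln[(0.0715+0.542·3.40)/(0.0715+0.542·1.44)] = 0.1319·ln(1.914/0.8510) = 0.1069 mol/dm³.
Then C_N = (C_{M0}−C_M) − C_P = 1.962 − 0.1069 = 1.855 mol/dm³.
Y_N = C_N/C_{M0} = 1.855/3.40 = 0.546.

0.546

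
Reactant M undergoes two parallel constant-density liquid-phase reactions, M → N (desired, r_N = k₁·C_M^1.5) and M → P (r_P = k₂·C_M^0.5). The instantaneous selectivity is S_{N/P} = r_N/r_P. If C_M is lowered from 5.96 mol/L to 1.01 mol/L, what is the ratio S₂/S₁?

0.169

S_{N/P} = (k₁/k₂)·C_M, so S₂/S₁ = (C_{M,2}/C_{M,1}).
= 1.01/5.96 = 0.169.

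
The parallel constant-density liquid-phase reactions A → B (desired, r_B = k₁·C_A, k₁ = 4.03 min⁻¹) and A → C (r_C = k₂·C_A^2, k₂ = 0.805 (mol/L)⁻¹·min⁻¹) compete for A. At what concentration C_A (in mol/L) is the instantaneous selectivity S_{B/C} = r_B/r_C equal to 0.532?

S_{B/C} = (k₁/k₂)·C_A⁻¹ ⇒ C_A = (S·k₂/k₁)^(-1).
= (0.532×0.805/4.03)^(-1) = (0.1063)^(-1) = 9.41 mol/L.

9.41 mol/L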